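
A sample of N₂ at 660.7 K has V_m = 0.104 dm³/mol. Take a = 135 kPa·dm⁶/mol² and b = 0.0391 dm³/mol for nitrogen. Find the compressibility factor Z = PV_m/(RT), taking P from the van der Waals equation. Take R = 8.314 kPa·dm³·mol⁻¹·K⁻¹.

Z ≈ 1.366

P = RT/(V_m − b) − a/V_m² = (8.314)(660.7)/(0.104 − 0.0391) − 135/(0.104)²
  = 5493.1/0.064900 − 12482 = 84639 − 12482 = 72157 kPa
Z = PV_m/(RT) = (72157)(0.104)/((8.314)(660.7)) = 7504.3/5493.1 = 1.366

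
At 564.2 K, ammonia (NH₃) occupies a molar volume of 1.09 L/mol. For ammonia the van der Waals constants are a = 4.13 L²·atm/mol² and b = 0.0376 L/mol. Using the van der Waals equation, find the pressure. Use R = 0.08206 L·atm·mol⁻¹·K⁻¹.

P = RT/(V_m − b) − a/V_m²
RT/(V_m − b) = (0.08206)(564.2)/(1.09 − 0.0376) = 46.298/1.0524 = 43.993 atm
a/V_m² = 4.13/(1.09)² = 3.4761 atm
P = 43.993 − 3.4761 = 40.52 atm

P ≈ 40.52 atm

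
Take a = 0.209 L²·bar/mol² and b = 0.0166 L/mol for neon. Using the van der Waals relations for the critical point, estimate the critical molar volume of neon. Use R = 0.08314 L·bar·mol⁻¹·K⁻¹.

For a van der Waals gas, V_m,c = 3b.
V_m,c = 3×0.0166 = 0.04980 L/mol

V_m,c ≈ 0.04980 L/mol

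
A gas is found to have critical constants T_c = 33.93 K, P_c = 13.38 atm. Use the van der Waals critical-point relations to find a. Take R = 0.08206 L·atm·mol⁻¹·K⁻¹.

From T_c = 8a/(27Rb) and P_c = a/(27b²): a = 27 R² T_c²/(64 P_c).
a = 27×(0.08206)²×(33.93)²/(64×13.38) = 209.31/856.32 = 0.2444 L²·atm/mol²

a ≈ 0.2444 L²·atm/mol²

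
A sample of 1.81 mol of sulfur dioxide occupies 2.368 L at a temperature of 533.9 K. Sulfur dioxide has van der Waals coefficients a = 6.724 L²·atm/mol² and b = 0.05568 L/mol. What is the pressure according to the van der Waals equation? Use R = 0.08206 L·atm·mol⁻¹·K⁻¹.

P = nRT/(V − nb) − a n²/V²
nRT/(V − nb) = (1.81)(0.08206)(533.9)/(2.368 − 1.81×0.05568) = 79.299/2.2672 = 34.977 atm
a n²/V² = (6.724)(1.81)²/(2.368)² = 3.9285 atm
P = 34.977 − 3.9285 = 31.05 atm

P ≈ 31.05 atm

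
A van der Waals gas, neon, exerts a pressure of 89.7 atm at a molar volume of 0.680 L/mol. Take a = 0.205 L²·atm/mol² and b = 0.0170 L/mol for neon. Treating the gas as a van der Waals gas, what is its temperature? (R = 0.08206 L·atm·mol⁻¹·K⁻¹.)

T ≈ 728.3 K

T = (P + a/V_m²)(V_m − b)/R
P + a/V_m² = 89.7 + 0.205/(0.680)² = 90.143 atm
V_m − b = 0.680 − 0.0170 = 0.66300 L/mol
T = (90.143)(0.66300)/0.08206 = 728.3 K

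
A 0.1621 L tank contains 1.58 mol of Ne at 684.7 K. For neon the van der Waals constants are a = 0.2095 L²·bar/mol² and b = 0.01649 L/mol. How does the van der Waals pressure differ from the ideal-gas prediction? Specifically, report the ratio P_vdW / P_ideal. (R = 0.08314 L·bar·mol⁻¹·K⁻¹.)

P_vdW / P_ideal ≈ 1.156

Ideal: P_ideal = nRT/V = (1.58)(0.08314)(684.7)/0.1621 = 554.861 bar
vdW: P = nRT/(V − nb) − a n²/V² = 89.9430/0.136046 − 0.522996/0.0262764 = 661.122 − 19.9036 = 641.218 bar
Ratio = 641.218/554.861 = 1.156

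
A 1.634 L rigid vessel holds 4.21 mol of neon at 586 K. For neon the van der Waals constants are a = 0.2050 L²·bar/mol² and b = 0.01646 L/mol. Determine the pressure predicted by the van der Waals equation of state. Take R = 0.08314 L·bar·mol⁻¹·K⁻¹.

P = nRT/(V − nb) − a n²/V²
nRT/(V − nb) = (4.21)(0.08314)(586)/(1.634 − 4.21×0.01646) = 205.11/1.5647 = 131.09 bar
a n²/V² = (0.2050)(4.21)²/(1.634)² = 1.3609 bar
P = 131.09 − 1.3609 = 129.7 bar

P ≈ 129.7 bar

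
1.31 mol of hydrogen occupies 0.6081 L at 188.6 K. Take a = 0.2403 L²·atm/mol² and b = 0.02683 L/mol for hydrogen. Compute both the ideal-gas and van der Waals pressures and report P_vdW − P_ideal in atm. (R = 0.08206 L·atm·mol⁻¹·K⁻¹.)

ΔP ≈ 0.930 atm

Ideal: P_ideal = nRT/V = (1.31)(0.08206)(188.6)/0.6081 = 33.3403 atm
vdW: P = nRT/(V − nb) − a n²/V² = 20.2742/0.572953 − 0.412379/0.369786 = 35.3855 − 1.11518 = 34.2703 atm
ΔP = 34.2703 − 33.3403 = 0.930 atm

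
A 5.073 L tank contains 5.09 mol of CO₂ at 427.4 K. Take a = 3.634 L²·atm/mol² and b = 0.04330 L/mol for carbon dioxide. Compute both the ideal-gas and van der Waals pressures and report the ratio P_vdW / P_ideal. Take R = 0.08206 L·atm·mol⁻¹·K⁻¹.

Ideal: P_ideal = nRT/V = (5.09)(0.08206)(427.4)/5.073 = 35.1900 atm
vdW: P = nRT/(V − nb) − a n²/V² = 178.519/4.85260 − 94.1500/25.7353 = 36.7883 − 3.65840 = 33.1299 atm
Ratio = 33.1299/35.1900 = 0.9415

P_vdW / P_ideal ≈ 0.9415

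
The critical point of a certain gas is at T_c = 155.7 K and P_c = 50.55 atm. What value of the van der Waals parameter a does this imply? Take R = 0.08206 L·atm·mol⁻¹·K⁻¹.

a ≈ 1.362 L²·atm/mol²

From T_c = 8a/(27Rb) and P_c = a/(27b²): a = 27 R² T_c²/(64 P_c).
a = 27×(0.08206)²×(155.7)²/(64×50.55) = 4407.6/3235.2 = 1.362 L²·atm/mol²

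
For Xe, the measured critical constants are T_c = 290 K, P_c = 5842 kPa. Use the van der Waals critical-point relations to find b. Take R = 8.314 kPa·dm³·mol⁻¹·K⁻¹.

b ≈ 0.05159 dm³/mol

From T_c = 8a/(27Rb) and P_c = a/(27b²): b = R T_c/(8 P_c).
b = (8.314)(290)/(8×5842) = 2411.1/46736 = 0.05159 dm³/mol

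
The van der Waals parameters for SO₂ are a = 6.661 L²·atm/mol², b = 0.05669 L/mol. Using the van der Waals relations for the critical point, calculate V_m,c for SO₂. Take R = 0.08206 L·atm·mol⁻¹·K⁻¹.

V_m,c ≈ 0.1701 L/mol

For a van der Waals gas, V_m,c = 3b.
V_m,c = 3×0.05669 = 0.1701 L/mol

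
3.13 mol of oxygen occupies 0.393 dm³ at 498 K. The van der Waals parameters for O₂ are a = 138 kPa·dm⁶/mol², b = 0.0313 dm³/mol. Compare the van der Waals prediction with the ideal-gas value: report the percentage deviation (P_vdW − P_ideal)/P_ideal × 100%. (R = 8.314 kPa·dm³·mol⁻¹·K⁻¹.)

6.66 %

Ideal: P_ideal = nRT/V = (3.13)(8.314)(498)/0.393 = 32975.5 kPa
vdW: P = nRT/(V − nb) − a n²/V² = 12959.4/0.295031 − 1351.97/0.154449 = 43925.6 − 8753.50 = 35172.1 kPa
% deviation = (35172.1 − 32975.5)/32975.5 × 100% = 6.66%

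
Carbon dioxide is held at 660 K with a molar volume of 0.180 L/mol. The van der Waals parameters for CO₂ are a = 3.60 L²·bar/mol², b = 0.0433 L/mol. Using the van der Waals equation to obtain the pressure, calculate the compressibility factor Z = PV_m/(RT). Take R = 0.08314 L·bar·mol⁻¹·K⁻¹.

Z ≈ 0.9523

P = RT/(V_m − b) − a/V_m² = (0.08314)(660)/(0.180 − 0.0433) − 3.60/(0.180)²
  = 54.872/0.13670 − 111.11 = 401.40 − 111.11 = 290.29 bar
Z = PV_m/(RT) = (290.29)(0.180)/((0.08314)(660)) = 52.252/54.872 = 0.9523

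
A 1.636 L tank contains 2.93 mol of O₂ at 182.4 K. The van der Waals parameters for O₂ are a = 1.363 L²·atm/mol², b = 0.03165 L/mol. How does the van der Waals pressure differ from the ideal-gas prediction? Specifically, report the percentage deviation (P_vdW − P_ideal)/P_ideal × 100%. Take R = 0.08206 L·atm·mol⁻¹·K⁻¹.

Ideal: P_ideal = nRT/V = (2.93)(0.08206)(182.4)/1.636 = 26.8065 atm
vdW: P = nRT/(V − nb) − a n²/V² = 43.8555/1.54327 − 11.7012/2.67650 = 28.4173 − 4.37183 = 24.0455 atm
% deviation = (24.0455 − 26.8065)/26.8065 × 100% = -10.30%

-10.30 %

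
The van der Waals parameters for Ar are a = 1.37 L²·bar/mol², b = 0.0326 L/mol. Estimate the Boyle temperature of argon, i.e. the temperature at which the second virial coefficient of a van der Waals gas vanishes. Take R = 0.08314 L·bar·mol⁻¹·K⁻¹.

T_B ≈ 505.5 K

For a van der Waals gas the second virial coefficient B₂ = b − a/(RT) vanishes at T_B = a/(Rb).
T_B = 1.37/(0.08314×0.0326) = 1.37/0.0027104 = 505.5 K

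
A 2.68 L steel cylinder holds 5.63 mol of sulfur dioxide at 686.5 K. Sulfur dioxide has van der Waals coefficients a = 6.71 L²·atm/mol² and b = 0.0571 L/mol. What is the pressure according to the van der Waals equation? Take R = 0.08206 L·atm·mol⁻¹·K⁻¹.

P ≈ 104.9 atm

P = nRT/(V − nb) − a n²/V²
nRT/(V − nb) = (5.63)(0.08206)(686.5)/(2.68 − 5.63×0.0571) = 317.16/2.3585 = 134.48 atm
a n²/V² = (6.71)(5.63)²/(2.68)² = 29.612 atm
P = 134.48 − 29.612 = 104.9 atm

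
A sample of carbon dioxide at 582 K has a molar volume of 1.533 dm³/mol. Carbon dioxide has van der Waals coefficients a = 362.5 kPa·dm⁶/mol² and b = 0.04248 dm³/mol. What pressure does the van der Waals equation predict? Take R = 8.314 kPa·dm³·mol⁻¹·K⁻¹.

P ≈ 3092 kPa

P = RT/(V_m − b) − a/V_m²
RT/(V_m − b) = (8.314)(582)/(1.533 − 0.04248) = 4838.7/1.4905 = 3246.4 kPa
a/V_m² = 362.5/(1.533)² = 154.25 kPa
P = 3246.4 − 154.25 = 3092 kPa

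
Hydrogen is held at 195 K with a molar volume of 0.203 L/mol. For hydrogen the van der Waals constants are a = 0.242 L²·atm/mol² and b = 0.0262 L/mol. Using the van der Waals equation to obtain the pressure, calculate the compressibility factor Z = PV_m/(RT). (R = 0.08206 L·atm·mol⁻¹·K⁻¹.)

P = RT/(V_m − b) − a/V_m² = (0.08206)(195)/(0.203 − 0.0262) − 0.242/(0.203)²
  = 16.002/0.17680 − 5.8725 = 90.509 − 5.8725 = 84.637 atm
Z = PV_m/(RT) = (84.637)(0.203)/((0.08206)(195)) = 17.181/16.002 = 1.074

Z ≈ 1.074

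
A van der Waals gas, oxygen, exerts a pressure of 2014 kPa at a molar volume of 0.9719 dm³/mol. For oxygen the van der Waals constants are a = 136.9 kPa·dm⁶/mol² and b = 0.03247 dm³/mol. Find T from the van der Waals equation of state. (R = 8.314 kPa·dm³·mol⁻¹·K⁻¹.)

T ≈ 243.9 K

T = (P + a/V_m²)(V_m − b)/R
P + a/V_m² = 2014 + 136.9/(0.9719)² = 2158.9 kPa
V_m − b = 0.9719 − 0.03247 = 0.93943 dm³/mol
T = (2158.9)(0.93943)/8.314 = 243.9 K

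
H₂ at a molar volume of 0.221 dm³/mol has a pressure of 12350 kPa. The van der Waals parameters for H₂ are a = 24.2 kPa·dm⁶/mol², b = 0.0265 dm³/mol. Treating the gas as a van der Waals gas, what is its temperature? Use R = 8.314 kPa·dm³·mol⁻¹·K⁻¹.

T ≈ 300.5 K

T = (P + a/V_m²)(V_m − b)/R
P + a/V_m² = 12350 + 24.2/(0.221)² = 12845 kPa
V_m − b = 0.221 − 0.0265 = 0.19450 dm³/mol
T = (12845)(0.19450)/8.314 = 300.5 K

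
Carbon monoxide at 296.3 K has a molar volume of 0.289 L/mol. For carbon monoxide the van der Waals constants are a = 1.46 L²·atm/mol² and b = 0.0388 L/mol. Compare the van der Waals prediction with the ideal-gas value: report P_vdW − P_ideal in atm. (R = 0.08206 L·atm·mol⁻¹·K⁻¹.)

ΔP ≈ -4.434 atm

Ideal: P_ideal = RT/V_m = (0.08206)(296.3)/0.289 = 84.1328 atm
vdW: P = RT/(V_m − b) − a/V_m² = 24.3144/0.250200 − 1.46/0.0835210 = 97.1799 − 17.4806 = 79.6993 atm
ΔP = 79.6993 − 84.1328 = -4.434 atm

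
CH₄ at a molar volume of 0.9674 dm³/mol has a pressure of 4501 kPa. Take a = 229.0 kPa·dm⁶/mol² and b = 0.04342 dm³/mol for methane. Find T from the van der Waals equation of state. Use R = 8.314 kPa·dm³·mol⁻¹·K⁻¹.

T = (P + a/V_m²)(V_m − b)/R
P + a/V_m² = 4501 + 229.0/(0.9674)² = 4745.7 kPa
V_m − b = 0.9674 − 0.04342 = 0.92398 dm³/mol
T = (4745.7)(0.92398)/8.314 = 527.4 K

T ≈ 527.4 K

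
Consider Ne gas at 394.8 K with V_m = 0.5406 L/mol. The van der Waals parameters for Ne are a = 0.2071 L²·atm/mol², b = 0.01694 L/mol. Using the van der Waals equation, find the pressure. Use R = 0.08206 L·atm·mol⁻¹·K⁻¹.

P = RT/(V_m − b) − a/V_m²
RT/(V_m − b) = (0.08206)(394.8)/(0.5406 − 0.01694) = 32.397/0.52366 = 61.866 atm
a/V_m² = 0.2071/(0.5406)² = 0.70864 atm
P = 61.866 − 0.70864 = 61.16 atm

P ≈ 61.16 atm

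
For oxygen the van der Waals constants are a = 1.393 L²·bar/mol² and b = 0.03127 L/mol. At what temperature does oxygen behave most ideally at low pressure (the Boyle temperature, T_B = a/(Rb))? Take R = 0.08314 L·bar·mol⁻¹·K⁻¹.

T_B ≈ 535.8 K

For a van der Waals gas the second virial coefficient B₂ = b − a/(RT) vanishes at T_B = a/(Rb).
T_B = 1.393/(0.08314×0.03127) = 1.393/0.0025998 = 535.8 K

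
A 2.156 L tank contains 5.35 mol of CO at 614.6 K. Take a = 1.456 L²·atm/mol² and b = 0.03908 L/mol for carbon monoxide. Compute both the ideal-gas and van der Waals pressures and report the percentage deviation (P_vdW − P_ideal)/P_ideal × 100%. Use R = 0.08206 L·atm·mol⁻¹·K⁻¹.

Ideal: P_ideal = nRT/V = (5.35)(0.08206)(614.6)/2.156 = 125.149 atm
vdW: P = nRT/(V − nb) − a n²/V² = 269.822/1.94692 − 41.6744/4.64834 = 138.589 − 8.96544 = 129.624 atm
% deviation = (129.624 − 125.149)/125.149 × 100% = 3.58%

3.58 %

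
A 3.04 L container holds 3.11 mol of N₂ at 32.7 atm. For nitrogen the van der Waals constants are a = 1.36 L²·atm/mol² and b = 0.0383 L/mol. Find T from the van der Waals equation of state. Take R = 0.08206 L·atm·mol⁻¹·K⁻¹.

T ≈ 390.5 K

T = (P + a n²/V²)(V − nb)/(nR)
P + a n²/V² = 32.7 + (1.36)(3.11)²/(3.04)² = 34.123 atm
V − nb = 3.04 − (3.11)(0.0383) = 2.9209 L
T = (34.123)(2.9209)/((3.11)(0.08206)) = 390.5 K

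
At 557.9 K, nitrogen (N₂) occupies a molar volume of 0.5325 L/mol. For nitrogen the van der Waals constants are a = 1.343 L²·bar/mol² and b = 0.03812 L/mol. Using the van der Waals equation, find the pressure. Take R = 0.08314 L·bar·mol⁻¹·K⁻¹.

P = RT/(V_m − b) − a/V_m²
RT/(V_m − b) = (0.08314)(557.9)/(0.5325 − 0.03812) = 46.384/0.49438 = 93.823 bar
a/V_m² = 1.343/(0.5325)² = 4.7363 bar
P = 93.823 − 4.7363 = 89.09 bar

P ≈ 89.09 bar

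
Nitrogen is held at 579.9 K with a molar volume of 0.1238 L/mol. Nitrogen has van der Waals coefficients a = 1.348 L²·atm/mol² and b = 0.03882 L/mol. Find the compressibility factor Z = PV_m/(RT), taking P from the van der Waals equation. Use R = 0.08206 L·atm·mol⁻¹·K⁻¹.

Z ≈ 1.228

P = RT/(V_m − b) − a/V_m² = (0.08206)(579.9)/(0.1238 − 0.03882) − 1.348/(0.1238)²
  = 47.587/0.084980 − 87.953 = 559.98 − 87.953 = 472.03 atm
Z = PV_m/(RT) = (472.03)(0.1238)/((0.08206)(579.9)) = 58.437/47.587 = 1.228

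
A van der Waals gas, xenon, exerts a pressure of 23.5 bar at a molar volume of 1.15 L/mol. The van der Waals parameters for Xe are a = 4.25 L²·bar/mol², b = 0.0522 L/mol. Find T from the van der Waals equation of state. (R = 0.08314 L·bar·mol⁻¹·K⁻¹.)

T = (P + a/V_m²)(V_m − b)/R
P + a/V_m² = 23.5 + 4.25/(1.15)² = 26.714 bar
V_m − b = 1.15 − 0.0522 = 1.0978 L/mol
T = (26.714)(1.0978)/0.08314 = 352.7 K

T ≈ 352.7 K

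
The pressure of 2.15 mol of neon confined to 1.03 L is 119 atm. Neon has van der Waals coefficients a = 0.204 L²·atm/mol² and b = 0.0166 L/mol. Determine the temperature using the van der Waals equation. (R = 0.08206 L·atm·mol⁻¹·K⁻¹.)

T = (P + a n²/V²)(V − nb)/(nR)
P + a n²/V² = 119 + (0.204)(2.15)²/(1.03)² = 119.89 atm
V − nb = 1.03 − (2.15)(0.0166) = 0.99431 L
T = (119.89)(0.99431)/((2.15)(0.08206)) = 675.7 K

T ≈ 675.7 K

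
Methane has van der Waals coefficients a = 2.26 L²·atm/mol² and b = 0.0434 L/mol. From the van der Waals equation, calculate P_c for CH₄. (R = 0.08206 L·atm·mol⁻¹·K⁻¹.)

P_c ≈ 44.44 atm

For a van der Waals gas, P_c = a/(27b²).
P_c = 2.26/(27×(0.0434)²) = 2.26/0.050856 = 44.44 atm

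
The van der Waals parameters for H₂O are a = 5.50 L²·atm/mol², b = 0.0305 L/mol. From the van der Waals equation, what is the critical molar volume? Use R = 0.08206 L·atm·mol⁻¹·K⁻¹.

For a van der Waals gas, V_m,c = 3b.
V_m,c = 3×0.0305 = 0.09150 L/mol

V_m,c ≈ 0.09150 L/mol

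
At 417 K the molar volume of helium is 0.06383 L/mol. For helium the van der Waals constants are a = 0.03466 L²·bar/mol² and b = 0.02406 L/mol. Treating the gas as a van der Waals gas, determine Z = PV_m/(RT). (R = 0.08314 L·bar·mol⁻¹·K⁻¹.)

P = RT/(V_m − b) − a/V_m² = (0.08314)(417)/(0.06383 − 0.02406) − 0.03466/(0.06383)²
  = 34.669/0.039770 − 8.5070 = 871.74 − 8.5070 = 863.23 bar
Z = PV_m/(RT) = (863.23)(0.06383)/((0.08314)(417)) = 55.100/34.669 = 1.589

Z ≈ 1.589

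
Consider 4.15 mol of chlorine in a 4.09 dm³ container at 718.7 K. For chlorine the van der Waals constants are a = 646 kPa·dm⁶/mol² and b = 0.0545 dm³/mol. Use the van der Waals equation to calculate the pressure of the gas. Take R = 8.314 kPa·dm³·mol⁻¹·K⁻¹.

P = nRT/(V − nb) − a n²/V²
nRT/(V − nb) = (4.15)(8.314)(718.7)/(4.09 − 4.15×0.0545) = 24797/3.8638 = 6417.8 kPa
a n²/V² = (646)(4.15)²/(4.09)² = 665.09 kPa
P = 6417.8 − 665.09 = 5753 kPa

P ≈ 5753 kPa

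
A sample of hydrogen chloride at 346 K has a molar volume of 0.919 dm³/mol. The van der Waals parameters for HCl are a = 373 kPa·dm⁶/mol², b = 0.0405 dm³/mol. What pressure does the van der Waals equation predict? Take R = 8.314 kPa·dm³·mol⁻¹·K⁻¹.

P = RT/(V_m − b) − a/V_m²
RT/(V_m − b) = (8.314)(346)/(0.919 − 0.0405) = 2876.6/0.87850 = 3274.4 kPa
a/V_m² = 373/(0.919)² = 441.65 kPa
P = 3274.4 − 441.65 = 2833 kPa

P ≈ 2833 kPa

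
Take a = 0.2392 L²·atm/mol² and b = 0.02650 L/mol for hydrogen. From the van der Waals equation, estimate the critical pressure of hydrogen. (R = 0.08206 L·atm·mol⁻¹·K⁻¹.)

For a van der Waals gas, P_c = a/(27b²).
P_c = 0.2392/(27×(0.02650)²) = 0.2392/0.018961 = 12.62 atm

P_c ≈ 12.62 atm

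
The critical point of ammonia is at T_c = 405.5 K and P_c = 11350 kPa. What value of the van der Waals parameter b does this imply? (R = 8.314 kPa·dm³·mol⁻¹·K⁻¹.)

b ≈ 0.03713 dm³/mol

From T_c = 8a/(27Rb) and P_c = a/(27b²): b = R T_c/(8 P_c).
b = (8.314)(405.5)/(8×11350) = 3371.3/90800 = 0.03713 dm³/mol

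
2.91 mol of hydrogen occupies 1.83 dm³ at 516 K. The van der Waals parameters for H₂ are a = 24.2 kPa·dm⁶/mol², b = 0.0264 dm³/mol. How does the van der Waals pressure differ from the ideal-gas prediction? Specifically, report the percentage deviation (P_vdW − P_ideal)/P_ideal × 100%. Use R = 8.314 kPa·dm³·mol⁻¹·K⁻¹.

Ideal: P_ideal = nRT/V = (2.91)(8.314)(516)/1.83 = 6821.84 kPa
vdW: P = nRT/(V − nb) − a n²/V² = 12484.0/1.75318 − 204.928/3.34890 = 7120.77 − 61.1926 = 7059.58 kPa
% deviation = (7059.58 − 6821.84)/6821.84 × 100% = 3.48%

3.48 %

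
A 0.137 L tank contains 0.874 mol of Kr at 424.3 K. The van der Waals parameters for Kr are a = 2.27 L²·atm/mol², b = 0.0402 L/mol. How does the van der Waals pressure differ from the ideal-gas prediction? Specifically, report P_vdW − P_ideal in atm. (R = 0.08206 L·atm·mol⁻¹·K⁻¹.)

ΔP ≈ -15.77 atm

Ideal: P_ideal = nRT/V = (0.874)(0.08206)(424.3)/0.137 = 222.124 atm
vdW: P = nRT/(V − nb) − a n²/V² = 30.4310/0.101865 − 1.73400/0.0187690 = 298.739 − 92.3864 = 206.353 atm
ΔP = 206.353 − 222.124 = -15.77 atm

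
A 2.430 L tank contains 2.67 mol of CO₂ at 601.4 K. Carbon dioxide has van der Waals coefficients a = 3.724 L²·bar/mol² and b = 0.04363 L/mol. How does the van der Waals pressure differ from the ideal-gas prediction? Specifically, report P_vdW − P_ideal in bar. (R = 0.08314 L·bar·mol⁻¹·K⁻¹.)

Ideal: P_ideal = nRT/V = (2.67)(0.08314)(601.4)/2.430 = 54.9387 bar
vdW: P = nRT/(V − nb) − a n²/V² = 133.501/2.31351 − 26.5480/5.90490 = 57.7050 − 4.49593 = 53.2091 bar
ΔP = 53.2091 − 54.9387 = -1.730 bar

ΔP ≈ -1.730 bar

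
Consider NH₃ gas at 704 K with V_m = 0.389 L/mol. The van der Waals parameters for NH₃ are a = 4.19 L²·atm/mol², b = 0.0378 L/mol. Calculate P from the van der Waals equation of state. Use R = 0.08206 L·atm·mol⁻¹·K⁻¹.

P = RT/(V_m − b) − a/V_m²
RT/(V_m − b) = (0.08206)(704)/(0.389 − 0.0378) = 57.770/0.35120 = 164.49 atm
a/V_m² = 4.19/(0.389)² = 27.689 atm
P = 164.49 − 27.689 = 136.8 atm

P ≈ 136.8 atm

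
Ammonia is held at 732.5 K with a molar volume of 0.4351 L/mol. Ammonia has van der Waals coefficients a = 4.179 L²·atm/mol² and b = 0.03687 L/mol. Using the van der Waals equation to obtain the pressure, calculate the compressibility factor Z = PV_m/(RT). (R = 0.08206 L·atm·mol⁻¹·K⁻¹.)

P = RT/(V_m − b) − a/V_m² = (0.08206)(732.5)/(0.4351 − 0.03687) − 4.179/(0.4351)²
  = 60.109/0.39823 − 22.075 = 150.94 − 22.075 = 128.87 atm
Z = PV_m/(RT) = (128.87)(0.4351)/((0.08206)(732.5)) = 56.071/60.109 = 0.9328

Z ≈ 0.9328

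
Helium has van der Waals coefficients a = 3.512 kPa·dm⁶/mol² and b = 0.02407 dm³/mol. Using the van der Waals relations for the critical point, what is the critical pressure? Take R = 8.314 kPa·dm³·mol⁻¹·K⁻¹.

For a van der Waals gas, P_c = a/(27b²).
P_c = 3.512/(27×(0.02407)²) = 3.512/0.015643 = 224.5 kPa

P_c ≈ 224.5 kPa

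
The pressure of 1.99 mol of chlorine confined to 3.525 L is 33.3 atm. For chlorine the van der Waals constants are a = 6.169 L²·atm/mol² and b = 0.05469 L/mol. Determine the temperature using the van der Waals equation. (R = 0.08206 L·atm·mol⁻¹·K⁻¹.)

T = (P + a n²/V²)(V − nb)/(nR)
P + a n²/V² = 33.3 + (6.169)(1.99)²/(3.525)² = 35.266 atm
V − nb = 3.525 − (1.99)(0.05469) = 3.4162 L
T = (35.266)(3.4162)/((1.99)(0.08206)) = 737.8 K

T ≈ 737.8 K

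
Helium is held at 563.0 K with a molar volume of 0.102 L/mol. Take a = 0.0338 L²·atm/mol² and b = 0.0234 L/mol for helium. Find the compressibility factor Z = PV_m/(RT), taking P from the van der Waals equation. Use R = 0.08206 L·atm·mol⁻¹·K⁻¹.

Z ≈ 1.291

P = RT/(V_m − b) − a/V_m² = (0.08206)(563.0)/(0.102 − 0.0234) − 0.0338/(0.102)²
  = 46.200/0.078600 − 3.2488 = 587.79 − 3.2488 = 584.54 atm
Z = PV_m/(RT) = (584.54)(0.102)/((0.08206)(563.0)) = 59.623/46.200 = 1.291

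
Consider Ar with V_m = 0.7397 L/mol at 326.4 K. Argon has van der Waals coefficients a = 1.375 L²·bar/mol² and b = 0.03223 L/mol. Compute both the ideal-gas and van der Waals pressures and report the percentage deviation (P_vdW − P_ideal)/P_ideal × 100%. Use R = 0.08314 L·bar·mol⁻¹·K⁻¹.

-2.29 %

Ideal: P_ideal = RT/V_m = (0.08314)(326.4)/0.7397 = 36.6864 bar
vdW: P = RT/(V_m − b) − a/V_m² = 27.1369/0.707470 − 1.375/0.547156 = 38.3577 − 2.51299 = 35.8447 bar
% deviation = (35.8447 − 36.6864)/36.6864 × 100% = -2.29%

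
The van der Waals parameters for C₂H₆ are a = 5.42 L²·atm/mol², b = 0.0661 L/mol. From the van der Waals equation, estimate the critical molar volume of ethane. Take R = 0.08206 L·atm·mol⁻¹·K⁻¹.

For a van der Waals gas, V_m,c = 3b.
V_m,c = 3×0.0661 = 0.1983 L/mol

V_m,c ≈ 0.1983 L/mol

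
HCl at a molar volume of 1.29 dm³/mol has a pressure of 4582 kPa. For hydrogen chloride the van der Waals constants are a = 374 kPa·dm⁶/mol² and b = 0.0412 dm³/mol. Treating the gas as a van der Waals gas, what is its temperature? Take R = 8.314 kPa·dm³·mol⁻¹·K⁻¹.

T = (P + a/V_m²)(V_m − b)/R
P + a/V_m² = 4582 + 374/(1.29)² = 4806.7 kPa
V_m − b = 1.29 − 0.0412 = 1.2488 dm³/mol
T = (4806.7)(1.2488)/8.314 = 722.0 K

T ≈ 722.0 K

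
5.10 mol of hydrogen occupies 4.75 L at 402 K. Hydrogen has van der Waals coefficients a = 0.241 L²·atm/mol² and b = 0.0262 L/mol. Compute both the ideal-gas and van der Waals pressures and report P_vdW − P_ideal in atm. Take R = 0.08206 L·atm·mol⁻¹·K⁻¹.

ΔP ≈ 0.747 atm

Ideal: P_ideal = nRT/V = (5.10)(0.08206)(402)/4.75 = 35.4188 atm
vdW: P = nRT/(V − nb) − a n²/V² = 168.239/4.61638 − 6.26841/22.5625 = 36.4439 − 0.277824 = 36.1661 atm
ΔP = 36.1661 − 35.4188 = 0.747 atm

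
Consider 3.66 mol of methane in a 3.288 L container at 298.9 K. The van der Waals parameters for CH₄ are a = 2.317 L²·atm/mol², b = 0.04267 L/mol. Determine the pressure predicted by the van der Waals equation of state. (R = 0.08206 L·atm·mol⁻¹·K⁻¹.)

P = nRT/(V − nb) − a n²/V²
nRT/(V − nb) = (3.66)(0.08206)(298.9)/(3.288 − 3.66×0.04267) = 89.772/3.1318 = 28.665 atm
a n²/V² = (2.317)(3.66)²/(3.288)² = 2.8709 atm
P = 28.665 − 2.8709 = 25.79 atm

P ≈ 25.79 atm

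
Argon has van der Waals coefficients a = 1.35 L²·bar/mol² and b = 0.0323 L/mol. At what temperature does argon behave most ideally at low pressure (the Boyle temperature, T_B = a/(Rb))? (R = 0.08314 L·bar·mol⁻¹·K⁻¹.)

T_B ≈ 502.7 K

For a van der Waals gas the second virial coefficient B₂ = b − a/(RT) vanishes at T_B = a/(Rb).
T_B = 1.35/(0.08314×0.0323) = 1.35/0.0026854 = 502.7 K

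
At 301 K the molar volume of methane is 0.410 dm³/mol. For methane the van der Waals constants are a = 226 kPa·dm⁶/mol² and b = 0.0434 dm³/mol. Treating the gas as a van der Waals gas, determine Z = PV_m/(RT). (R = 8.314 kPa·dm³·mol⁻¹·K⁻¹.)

P = RT/(V_m − b) − a/V_m² = (8.314)(301)/(0.410 − 0.0434) − 226/(0.410)²
  = 2502.5/0.36660 − 1344.4 = 6826.2 − 1344.4 = 5481.8 kPa
Z = PV_m/(RT) = (5481.8)(0.410)/((8.314)(301)) = 2247.5/2502.5 = 0.8981

Z ≈ 0.8981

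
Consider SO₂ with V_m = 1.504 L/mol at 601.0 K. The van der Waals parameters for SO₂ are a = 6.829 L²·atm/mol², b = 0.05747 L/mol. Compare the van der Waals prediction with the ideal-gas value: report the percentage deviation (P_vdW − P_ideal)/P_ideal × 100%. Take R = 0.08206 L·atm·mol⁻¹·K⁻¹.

Ideal: P_ideal = RT/V_m = (0.08206)(601.0)/1.504 = 32.7913 atm
vdW: P = RT/(V_m − b) − a/V_m² = 49.3181/1.44653 − 6.829/2.26202 = 34.0941 − 3.01898 = 31.0751 atm
% deviation = (31.0751 − 32.7913)/32.7913 × 100% = -5.23%

-5.23 %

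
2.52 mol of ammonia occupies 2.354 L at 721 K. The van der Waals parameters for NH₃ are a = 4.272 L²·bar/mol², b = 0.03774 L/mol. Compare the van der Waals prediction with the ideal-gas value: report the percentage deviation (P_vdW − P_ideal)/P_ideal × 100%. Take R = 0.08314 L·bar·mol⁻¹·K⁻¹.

-3.42 %

Ideal: P_ideal = nRT/V = (2.52)(0.08314)(721)/2.354 = 64.1711 bar
vdW: P = nRT/(V − nb) − a n²/V² = 151.059/2.25890 − 27.1289/5.54132 = 66.8728 − 4.89575 = 61.9771 bar
% deviation = (61.9771 − 64.1711)/64.1711 × 100% = -3.42%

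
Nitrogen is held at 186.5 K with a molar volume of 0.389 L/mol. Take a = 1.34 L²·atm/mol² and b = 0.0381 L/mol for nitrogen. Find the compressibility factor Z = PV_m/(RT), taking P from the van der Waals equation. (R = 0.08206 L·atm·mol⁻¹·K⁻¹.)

P = RT/(V_m − b) − a/V_m² = (0.08206)(186.5)/(0.389 − 0.0381) − 1.34/(0.389)²
  = 15.304/0.35090 − 8.8553 = 43.614 − 8.8553 = 34.759 atm
Z = PV_m/(RT) = (34.759)(0.389)/((0.08206)(186.5)) = 13.521/15.304 = 0.8835

Z ≈ 0.8835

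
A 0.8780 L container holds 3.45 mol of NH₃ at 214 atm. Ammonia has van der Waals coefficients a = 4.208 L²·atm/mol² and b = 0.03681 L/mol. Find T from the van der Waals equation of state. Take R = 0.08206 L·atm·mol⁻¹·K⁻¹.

T ≈ 740.0 K

T = (P + a n²/V²)(V − nb)/(nR)
P + a n²/V² = 214 + (4.208)(3.45)²/(0.8780)² = 278.97 atm
V − nb = 0.8780 − (3.45)(0.03681) = 0.75101 L
T = (278.97)(0.75101)/((3.45)(0.08206)) = 740.0 K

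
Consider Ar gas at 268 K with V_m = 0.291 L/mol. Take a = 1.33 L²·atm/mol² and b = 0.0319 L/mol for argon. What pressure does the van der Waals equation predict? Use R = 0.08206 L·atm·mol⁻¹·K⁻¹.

P ≈ 69.17 atm

P = RT/(V_m − b) − a/V_m²
RT/(V_m − b) = (0.08206)(268)/(0.291 − 0.0319) = 21.992/0.25910 = 84.878 atm
a/V_m² = 1.33/(0.291)² = 15.706 atm
P = 84.878 − 15.706 = 69.17 atm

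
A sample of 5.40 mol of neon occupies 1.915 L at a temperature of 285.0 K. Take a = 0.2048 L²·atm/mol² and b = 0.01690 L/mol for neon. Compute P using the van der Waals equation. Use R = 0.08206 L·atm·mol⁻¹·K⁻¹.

P = nRT/(V − nb) − a n²/V²
nRT/(V − nb) = (5.40)(0.08206)(285.0)/(1.915 − 5.40×0.01690) = 126.29/1.8237 = 69.249 atm
a n²/V² = (0.2048)(5.40)²/(1.915)² = 1.6285 atm
P = 69.249 − 1.6285 = 67.62 atm

P ≈ 67.62 atm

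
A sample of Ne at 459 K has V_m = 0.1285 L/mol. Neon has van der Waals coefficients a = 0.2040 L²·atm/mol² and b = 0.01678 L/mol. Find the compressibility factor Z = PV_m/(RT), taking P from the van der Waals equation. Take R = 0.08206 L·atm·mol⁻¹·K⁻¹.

Z ≈ 1.108

P = RT/(V_m − b) − a/V_m² = (0.08206)(459)/(0.1285 − 0.01678) − 0.2040/(0.1285)²
  = 37.666/0.11172 − 12.354 = 337.15 − 12.354 = 324.80 atm
Z = PV_m/(RT) = (324.80)(0.1285)/((0.08206)(459)) = 41.737/37.666 = 1.108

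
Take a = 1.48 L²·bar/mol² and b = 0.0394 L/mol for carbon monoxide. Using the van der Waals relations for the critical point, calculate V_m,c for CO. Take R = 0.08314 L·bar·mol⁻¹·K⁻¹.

For a van der Waals gas, V_m,c = 3b.
V_m,c = 3×0.0394 = 0.1182 L/mol

V_m,c ≈ 0.1182 L/mol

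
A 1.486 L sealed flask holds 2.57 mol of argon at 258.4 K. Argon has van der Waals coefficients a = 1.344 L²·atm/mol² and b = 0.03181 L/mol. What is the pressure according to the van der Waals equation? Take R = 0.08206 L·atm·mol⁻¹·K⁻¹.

P = nRT/(V − nb) − a n²/V²
nRT/(V − nb) = (2.57)(0.08206)(258.4)/(1.486 − 2.57×0.03181) = 54.495/1.4042 = 38.809 atm
a n²/V² = (1.344)(2.57)²/(1.486)² = 4.0200 atm
P = 38.809 − 4.0200 = 34.79 atm

P ≈ 34.79 atm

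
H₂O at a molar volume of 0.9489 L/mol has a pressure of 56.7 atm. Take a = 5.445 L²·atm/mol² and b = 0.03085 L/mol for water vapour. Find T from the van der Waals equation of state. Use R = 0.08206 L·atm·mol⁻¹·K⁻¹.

T = (P + a/V_m²)(V_m − b)/R
P + a/V_m² = 56.7 + 5.445/(0.9489)² = 62.747 atm
V_m − b = 0.9489 − 0.03085 = 0.91805 L/mol
T = (62.747)(0.91805)/0.08206 = 702.0 K

T ≈ 702.0 K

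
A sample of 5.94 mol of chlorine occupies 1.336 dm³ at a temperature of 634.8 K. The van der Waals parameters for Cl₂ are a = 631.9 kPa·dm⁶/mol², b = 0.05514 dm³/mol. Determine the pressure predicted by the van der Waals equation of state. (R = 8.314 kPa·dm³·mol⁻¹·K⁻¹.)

P = nRT/(V − nb) − a n²/V²
nRT/(V − nb) = (5.94)(8.314)(634.8)/(1.336 − 5.94×0.05514) = 31350/1.0085 = 31086 kPa
a n²/V² = (631.9)(5.94)²/(1.336)² = 12491 kPa
P = 31086 − 12491 = 18595 kPa

P ≈ 18595 kPa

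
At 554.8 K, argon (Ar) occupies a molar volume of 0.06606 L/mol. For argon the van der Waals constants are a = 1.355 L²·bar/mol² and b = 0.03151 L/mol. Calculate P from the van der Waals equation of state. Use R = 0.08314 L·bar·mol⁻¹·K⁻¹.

P ≈ 1025 bar

P = RT/(V_m − b) − a/V_m²
RT/(V_m − b) = (0.08314)(554.8)/(0.06606 − 0.03151) = 46.126/0.034550 = 1335.1 bar
a/V_m² = 1.355/(0.06606)² = 310.50 bar
P = 1335.1 − 310.50 = 1025 bar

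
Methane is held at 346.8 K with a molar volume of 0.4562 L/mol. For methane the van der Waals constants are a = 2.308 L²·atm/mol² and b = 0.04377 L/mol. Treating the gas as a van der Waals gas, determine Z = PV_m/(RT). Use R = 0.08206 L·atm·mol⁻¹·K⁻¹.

P = RT/(V_m − b) − a/V_m² = (0.08206)(346.8)/(0.4562 − 0.04377) − 2.308/(0.4562)²
  = 28.458/0.41243 − 11.090 = 69.001 − 11.090 = 57.911 atm
Z = PV_m/(RT) = (57.911)(0.4562)/((0.08206)(346.8)) = 26.419/28.458 = 0.9284

Z ≈ 0.9284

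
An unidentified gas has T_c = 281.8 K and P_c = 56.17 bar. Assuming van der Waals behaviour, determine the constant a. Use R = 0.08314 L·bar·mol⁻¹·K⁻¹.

a ≈ 4.123 L²·bar/mol²

From T_c = 8a/(27Rb) and P_c = a/(27b²): a = 27 R² T_c²/(64 P_c).
a = 27×(0.08314)²×(281.8)²/(64×56.17) = 14821/3594.9 = 4.123 L²·bar/mol²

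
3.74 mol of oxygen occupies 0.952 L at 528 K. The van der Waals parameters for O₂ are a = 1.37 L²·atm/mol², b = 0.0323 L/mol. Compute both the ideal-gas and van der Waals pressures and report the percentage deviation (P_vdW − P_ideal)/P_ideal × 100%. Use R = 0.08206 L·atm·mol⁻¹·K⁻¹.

Ideal: P_ideal = nRT/V = (3.74)(0.08206)(528)/0.952 = 170.216 atm
vdW: P = nRT/(V − nb) − a n²/V² = 162.046/0.831198 − 19.1630/0.906304 = 194.955 − 21.1441 = 173.811 atm
% deviation = (173.811 − 170.216)/170.216 × 100% = 2.11%

2.11 %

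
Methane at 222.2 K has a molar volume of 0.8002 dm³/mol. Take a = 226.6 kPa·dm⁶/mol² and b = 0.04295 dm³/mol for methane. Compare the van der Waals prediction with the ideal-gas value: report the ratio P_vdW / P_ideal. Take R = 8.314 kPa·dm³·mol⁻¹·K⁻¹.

P_vdW / P_ideal ≈ 0.9034

Ideal: P_ideal = RT/V_m = (8.314)(222.2)/0.8002 = 2308.64 kPa
vdW: P = RT/(V_m − b) − a/V_m² = 1847.37/0.757250 − 226.6/0.640320 = 2439.58 − 353.886 = 2085.69 kPa
Ratio = 2085.69/2308.64 = 0.9034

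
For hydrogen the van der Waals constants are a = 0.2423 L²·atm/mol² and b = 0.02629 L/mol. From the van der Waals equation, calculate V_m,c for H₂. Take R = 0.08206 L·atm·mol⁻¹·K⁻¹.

V_m,c ≈ 0.07887 L/mol

For a van der Waals gas, V_m,c = 3b.
V_m,c = 3×0.02629 = 0.07887 L/mol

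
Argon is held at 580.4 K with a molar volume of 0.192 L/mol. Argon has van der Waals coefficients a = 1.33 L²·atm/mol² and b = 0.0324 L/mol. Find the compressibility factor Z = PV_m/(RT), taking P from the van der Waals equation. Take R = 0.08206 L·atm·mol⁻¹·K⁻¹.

Z ≈ 1.058

P = RT/(V_m − b) − a/V_m² = (0.08206)(580.4)/(0.192 − 0.0324) − 1.33/(0.192)²
  = 47.628/0.15960 − 36.079 = 298.42 − 36.079 = 262.34 atm
Z = PV_m/(RT) = (262.34)(0.192)/((0.08206)(580.4)) = 50.369/47.628 = 1.058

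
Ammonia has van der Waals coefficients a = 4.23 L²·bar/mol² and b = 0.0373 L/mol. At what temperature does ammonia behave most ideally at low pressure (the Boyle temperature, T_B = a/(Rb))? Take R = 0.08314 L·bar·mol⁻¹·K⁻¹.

T_B ≈ 1364 K

For a van der Waals gas the second virial coefficient B₂ = b − a/(RT) vanishes at T_B = a/(Rb).
T_B = 4.23/(0.08314×0.0373) = 4.23/0.0031011 = 1364 K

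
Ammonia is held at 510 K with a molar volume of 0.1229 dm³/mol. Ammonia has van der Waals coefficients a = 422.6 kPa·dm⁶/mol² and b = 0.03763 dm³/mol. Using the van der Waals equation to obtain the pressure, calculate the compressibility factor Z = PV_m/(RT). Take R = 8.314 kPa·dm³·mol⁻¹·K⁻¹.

Z ≈ 0.6303

P = RT/(V_m − b) − a/V_m² = (8.314)(510)/(0.1229 − 0.03763) − 422.6/(0.1229)²
  = 4240.1/0.085270 − 27979 = 49726 − 27979 = 21747 kPa
Z = PV_m/(RT) = (21747)(0.1229)/((8.314)(510)) = 2672.7/4240.1 = 0.6303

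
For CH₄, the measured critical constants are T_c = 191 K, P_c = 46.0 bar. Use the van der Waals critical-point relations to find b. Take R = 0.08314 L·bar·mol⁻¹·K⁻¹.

b ≈ 0.04315 L/mol

From T_c = 8a/(27Rb) and P_c = a/(27b²): b = R T_c/(8 P_c).
b = (0.08314)(191)/(8×46.0) = 15.880/368.00 = 0.04315 L/mol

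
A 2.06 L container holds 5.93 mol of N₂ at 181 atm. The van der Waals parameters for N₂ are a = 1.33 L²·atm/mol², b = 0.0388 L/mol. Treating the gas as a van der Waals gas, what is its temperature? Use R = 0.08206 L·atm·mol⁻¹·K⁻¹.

T ≈ 722.1 K

T = (P + a n²/V²)(V − nb)/(nR)
P + a n²/V² = 181 + (1.33)(5.93)²/(2.06)² = 192.02 atm
V − nb = 2.06 − (5.93)(0.0388) = 1.8299 L
T = (192.02)(1.8299)/((5.93)(0.08206)) = 722.1 K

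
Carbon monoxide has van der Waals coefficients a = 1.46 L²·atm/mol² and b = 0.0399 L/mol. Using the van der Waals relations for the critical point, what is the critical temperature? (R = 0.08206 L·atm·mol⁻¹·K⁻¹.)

T_c ≈ 132.1 K

For a van der Waals gas, T_c = 8a/(27Rb).
T_c = 8×1.46/(27×0.08206×0.0399) = 11.680/0.088403 = 132.1 K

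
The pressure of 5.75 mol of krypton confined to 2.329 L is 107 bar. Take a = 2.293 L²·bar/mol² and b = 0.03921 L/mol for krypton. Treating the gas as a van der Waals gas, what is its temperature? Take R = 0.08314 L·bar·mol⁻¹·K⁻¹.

T = (P + a n²/V²)(V − nb)/(nR)
P + a n²/V² = 107 + (2.293)(5.75)²/(2.329)² = 120.98 bar
V − nb = 2.329 − (5.75)(0.03921) = 2.1035 L
T = (120.98)(2.1035)/((5.75)(0.08314)) = 532.3 K

T ≈ 532.3 K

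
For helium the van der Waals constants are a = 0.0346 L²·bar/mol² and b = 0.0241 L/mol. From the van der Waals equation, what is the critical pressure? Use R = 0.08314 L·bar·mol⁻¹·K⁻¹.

P_c ≈ 2.206 bar

For a van der Waals gas, P_c = a/(27b²).
P_c = 0.0346/(27×(0.0241)²) = 0.0346/0.015682 = 2.206 bar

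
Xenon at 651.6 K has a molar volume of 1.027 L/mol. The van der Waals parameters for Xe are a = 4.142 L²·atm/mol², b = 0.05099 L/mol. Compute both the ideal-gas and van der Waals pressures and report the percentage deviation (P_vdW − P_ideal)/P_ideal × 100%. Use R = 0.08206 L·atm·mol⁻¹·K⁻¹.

-2.32 %

Ideal: P_ideal = RT/V_m = (0.08206)(651.6)/1.027 = 52.0646 atm
vdW: P = RT/(V_m − b) − a/V_m² = 53.4703/0.976010 − 4.142/1.05473 = 54.7846 − 3.92707 = 50.8575 atm
% deviation = (50.8575 − 52.0646)/52.0646 × 100% = -2.32%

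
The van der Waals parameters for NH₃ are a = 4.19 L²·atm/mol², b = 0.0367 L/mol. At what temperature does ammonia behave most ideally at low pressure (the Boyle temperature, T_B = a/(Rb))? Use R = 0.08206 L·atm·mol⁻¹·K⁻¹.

For a van der Waals gas the second virial coefficient B₂ = b − a/(RT) vanishes at T_B = a/(Rb).
T_B = 4.19/(0.08206×0.0367) = 4.19/0.0030116 = 1391 K

T_B ≈ 1391 K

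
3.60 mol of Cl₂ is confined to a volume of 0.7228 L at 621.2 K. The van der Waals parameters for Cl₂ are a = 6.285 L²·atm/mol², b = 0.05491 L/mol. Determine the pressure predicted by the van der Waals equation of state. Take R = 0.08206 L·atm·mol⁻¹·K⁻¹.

P = nRT/(V − nb) − a n²/V²
nRT/(V − nb) = (3.60)(0.08206)(621.2)/(0.7228 − 3.60×0.05491) = 183.51/0.52512 = 349.46 atm
a n²/V² = (6.285)(3.60)²/(0.7228)² = 155.91 atm
P = 349.46 − 155.91 = 193.6 atm

P ≈ 193.6 atm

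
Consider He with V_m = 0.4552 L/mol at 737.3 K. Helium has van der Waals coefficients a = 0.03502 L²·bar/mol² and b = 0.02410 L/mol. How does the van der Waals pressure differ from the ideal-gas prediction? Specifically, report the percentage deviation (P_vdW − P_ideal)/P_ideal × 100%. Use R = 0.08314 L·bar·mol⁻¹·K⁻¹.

5.46 %

Ideal: P_ideal = RT/V_m = (0.08314)(737.3)/0.4552 = 134.664 bar
vdW: P = RT/(V_m − b) − a/V_m² = 61.2991/0.431100 − 0.03502/0.207207 = 142.192 − 0.169010 = 142.023 bar
% deviation = (142.023 − 134.664)/134.664 × 100% = 5.46%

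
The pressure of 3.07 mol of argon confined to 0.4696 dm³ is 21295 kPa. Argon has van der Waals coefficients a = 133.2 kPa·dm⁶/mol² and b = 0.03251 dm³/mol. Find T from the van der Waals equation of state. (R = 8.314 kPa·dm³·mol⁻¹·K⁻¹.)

T = (P + a n²/V²)(V − nb)/(nR)
P + a n²/V² = 21295 + (133.2)(3.07)²/(0.4696)² = 26988 kPa
V − nb = 0.4696 − (3.07)(0.03251) = 0.36979 dm³
T = (26988)(0.36979)/((3.07)(8.314)) = 391.0 K

T ≈ 391.0 K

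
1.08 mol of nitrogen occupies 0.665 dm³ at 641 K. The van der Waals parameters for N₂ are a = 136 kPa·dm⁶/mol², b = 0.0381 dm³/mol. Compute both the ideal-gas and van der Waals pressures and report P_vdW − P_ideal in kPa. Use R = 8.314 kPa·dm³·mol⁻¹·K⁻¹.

Ideal: P_ideal = nRT/V = (1.08)(8.314)(641)/0.665 = 8655.06 kPa
vdW: P = nRT/(V − nb) − a n²/V² = 5755.62/0.623852 − 158.630/0.442225 = 9225.94 − 358.709 = 8867.23 kPa
ΔP = 8867.23 − 8655.06 = 212.2 kPa

ΔP ≈ 212.2 kPa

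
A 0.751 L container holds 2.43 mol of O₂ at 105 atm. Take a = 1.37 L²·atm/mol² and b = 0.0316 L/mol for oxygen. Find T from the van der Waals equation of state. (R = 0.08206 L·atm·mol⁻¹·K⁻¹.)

T = (P + a n²/V²)(V − nb)/(nR)
P + a n²/V² = 105 + (1.37)(2.43)²/(0.751)² = 119.34 atm
V − nb = 0.751 − (2.43)(0.0316) = 0.67421 L
T = (119.34)(0.67421)/((2.43)(0.08206)) = 403.5 K

T ≈ 403.5 K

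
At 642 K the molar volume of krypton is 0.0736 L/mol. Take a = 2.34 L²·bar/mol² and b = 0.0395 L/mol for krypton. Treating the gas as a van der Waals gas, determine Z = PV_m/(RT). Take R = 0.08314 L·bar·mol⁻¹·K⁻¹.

P = RT/(V_m − b) − a/V_m² = (0.08314)(642)/(0.0736 − 0.0395) − 2.34/(0.0736)²
  = 53.376/0.034100 − 431.98 = 1565.3 − 431.98 = 1133.3 bar
Z = PV_m/(RT) = (1133.3)(0.0736)/((0.08314)(642)) = 83.411/53.376 = 1.563

Z ≈ 1.563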